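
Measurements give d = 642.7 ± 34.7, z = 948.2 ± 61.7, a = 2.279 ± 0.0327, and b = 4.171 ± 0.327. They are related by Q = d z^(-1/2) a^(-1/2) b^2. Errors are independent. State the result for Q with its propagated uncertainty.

Q is a product of powers, so relative uncertainties combine in quadrature:
  (1·δd/d)² = (1×0.0540)² = 0.00292;  (−½·δz/z)² = (-0.5×0.0651)² = 0.00106;  (−½·δa/a)² = (-0.5×0.0143)² = 5.15e-05;  (2·δb/b)² = (2×0.0784)² = 0.0246
δQ/Q = √(0.0286) = 0.169
Q = 240.5, so δQ = 0.169 × 240.5 = 40.7.

240.5 ± 40.7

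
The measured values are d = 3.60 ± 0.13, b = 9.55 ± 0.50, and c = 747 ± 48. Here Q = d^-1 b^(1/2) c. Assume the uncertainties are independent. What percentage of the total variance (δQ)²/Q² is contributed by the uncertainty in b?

11.2%

(δQ/Q)² = (-1·δd/d)² + (½·δb/b)² + (1·δc/c)²
  d term: (-1×0.0361)² = 0.00130
  b term: (0.5×0.0524)² = 0.000685
  c term: (1×0.0643)² = 0.00413
Total = 0.00612. Share from b = 0.000685/0.00612 = 0.112.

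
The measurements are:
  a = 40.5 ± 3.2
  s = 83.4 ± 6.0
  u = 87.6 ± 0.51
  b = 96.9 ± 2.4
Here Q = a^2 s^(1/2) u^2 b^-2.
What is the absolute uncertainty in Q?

2080

Q is a product of powers, so relative uncertainties combine in quadrature:
  (2·δa/a)² = (2×0.0790)² = 0.0250;  (½·δs/s)² = (0.5×0.0719)² = 0.00129;  (2·δu/u)² = (2×0.00582)² = 0.000136;  (-2·δb/b)² = (-2×0.0248)² = 0.00245
δQ/Q = √(0.0289) = 0.170
Q = 12200, so δQ = 0.170 × 12200 = 2080.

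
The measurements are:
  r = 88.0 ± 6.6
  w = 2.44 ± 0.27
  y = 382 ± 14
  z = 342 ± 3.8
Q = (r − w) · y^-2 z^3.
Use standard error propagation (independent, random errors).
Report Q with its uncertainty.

23500 ± 2620

Let u = r − w = 85.6. δu = √(δr² + δw²) = √(43.6 + 0.0729) = 6.61, so δu/u = 0.0772.
Q is then a monomial in u, y, z:
δQ/Q = √((δu/u)² + (-2·δy/y)² + (3·δz/z)²) = √(0.00596 + 0.00537 + 0.00111) = 0.112
Q = 23500, so δQ = 0.112 × 23500 = 2620.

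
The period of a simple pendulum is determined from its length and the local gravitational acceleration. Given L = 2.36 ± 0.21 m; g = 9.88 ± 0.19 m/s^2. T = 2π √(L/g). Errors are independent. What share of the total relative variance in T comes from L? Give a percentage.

95.5%

(δT/T)² = (½·δL/L)² + (−½·δg/g)²
  L term: (0.5×0.0890)² = 0.00198
  g term: (-0.5×0.0192)² = 9.25e-05
Total = 0.00207. Share from L = 0.00198/0.00207 = 0.955.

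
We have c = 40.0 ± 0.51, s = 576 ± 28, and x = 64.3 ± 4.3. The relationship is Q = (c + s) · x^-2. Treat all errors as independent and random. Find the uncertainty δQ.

0.0210

Let u = c + s = 616. δu = √(δc² + δs²) = √(0.260 + 784) = 28.0, so δu/u = 0.0455.
Q is then a monomial in u, x:
δQ/Q = √((δu/u)² + (-2·δx/x)²) = √(0.00207 + 0.0179) = 0.141
Q = 0.149, so δQ = 0.141 × 0.149 = 0.0210.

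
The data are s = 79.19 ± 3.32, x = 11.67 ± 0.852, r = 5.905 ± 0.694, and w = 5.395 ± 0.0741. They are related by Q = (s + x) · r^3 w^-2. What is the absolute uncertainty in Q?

Let u = s + x = 90.86. δu = √(δs² + δx²) = √(11.0 + 0.726) = 3.43, so δu/u = 0.0377.
Q is then a monomial in u, r, w:
δQ/Q = √((δu/u)² + (3·δr/r)² + (-2·δw/w)²) = √(0.00142 + 0.124 + 0.000755) = 0.356
Q = 642.8, so δQ = 0.356 × 642.8 = 229.

229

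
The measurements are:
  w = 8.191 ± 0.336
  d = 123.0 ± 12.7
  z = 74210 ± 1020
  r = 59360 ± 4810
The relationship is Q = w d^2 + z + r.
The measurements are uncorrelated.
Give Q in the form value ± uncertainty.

Let p = w·d^2 = 123900. δp/p = √((1·δw/w)² + (2·δd/d)²) = √(0.00168 + 0.0426) = 0.211, so δp = 26100.
Q = p + z + r: δQ = √(δp² + δz² + δr²) = √(6.81e+08 + 1.04e+06 + 2.31e+07) = 26500
Q = 257500.

257500 ± 26500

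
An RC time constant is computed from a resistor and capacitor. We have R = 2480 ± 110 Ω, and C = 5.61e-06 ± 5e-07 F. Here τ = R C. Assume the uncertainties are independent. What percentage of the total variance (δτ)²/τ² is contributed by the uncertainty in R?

19.9%

(δτ/τ)² = (1·δR/R)² + (1·δC/C)²
  R term: (1×0.0444)² = 0.00197
  C term: (1×0.0891)² = 0.00794
Total = 0.00991. Share from R = 0.00197/0.00991 = 0.199.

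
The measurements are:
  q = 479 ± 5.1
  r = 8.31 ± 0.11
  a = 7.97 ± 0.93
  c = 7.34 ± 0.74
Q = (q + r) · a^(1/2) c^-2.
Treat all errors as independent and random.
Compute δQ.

Let u = q + r = 487. δu = √(δq² + δr²) = √(26.0 + 0.0121) = 5.10, so δu/u = 0.0105.
Q is then a monomial in u, a, c:
δQ/Q = √((δu/u)² + (½·δa/a)² + (-2·δc/c)²) = √(0.000110 + 0.00340 + 0.0407) = 0.210
Q = 25.5, so δQ = 0.210 × 25.5 = 5.37.

5.37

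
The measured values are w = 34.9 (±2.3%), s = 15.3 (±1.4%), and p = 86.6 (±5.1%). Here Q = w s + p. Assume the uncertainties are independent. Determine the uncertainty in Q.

Let h = w·s = 534. δh/h = √((1·δw/w)² + (1·δs/s)²) = √(0.000529 + 0.000196) = 0.0269, so δh = 14.4.
Q = h + p: δQ = √(δh² + δp²) = √(207 + 19.5) = 15.0

15.0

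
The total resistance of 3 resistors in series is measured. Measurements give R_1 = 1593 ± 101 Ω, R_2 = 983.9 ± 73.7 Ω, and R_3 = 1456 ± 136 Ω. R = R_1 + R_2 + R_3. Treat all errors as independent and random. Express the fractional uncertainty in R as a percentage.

4.58%

For a sum/difference, combine absolute errors in quadrature:
  (δR_1)² = 10200;  (δR_2)² = 5430;  (δR_3)² = 18500
δR = √(34100) = 185 Ω
R = 4033 Ω, so δR/R = 185/4033 = 0.0458.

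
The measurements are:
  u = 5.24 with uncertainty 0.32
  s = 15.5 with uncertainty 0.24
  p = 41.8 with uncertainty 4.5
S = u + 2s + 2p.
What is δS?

Sums and differences: (δS)² = Σ (cᵢ δxᵢ)².
  (δu)² = 0.102;  (2·δs)² = 0.230;  (2·δp)² = 81.0
δS = √(81.3) = 9.02

9.02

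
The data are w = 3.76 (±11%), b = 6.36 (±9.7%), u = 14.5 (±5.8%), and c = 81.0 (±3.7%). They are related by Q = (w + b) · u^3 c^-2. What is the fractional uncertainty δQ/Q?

Let h = w + b = 10.1. δh = √(δw² + δb²) = √(0.171 + 0.381) = 0.743, so δh/h = 0.0734.
Q is then a monomial in h, u, c:
δQ/Q = √((δh/h)² + (3·δu/u)² + (-2·δc/c)²) = √(0.00539 + 0.0303 + 0.00548) = 0.203

0.203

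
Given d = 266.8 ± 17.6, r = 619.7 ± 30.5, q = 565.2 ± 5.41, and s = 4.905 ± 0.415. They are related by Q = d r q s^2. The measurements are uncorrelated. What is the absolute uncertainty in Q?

Q is a product of powers, so relative uncertainties combine in quadrature:
  (1·δd/d)² = (1×0.0660)² = 0.00435;  (1·δr/r)² = (1×0.0492)² = 0.00242;  (1·δq/q)² = (1×0.00957)² = 9.16e-05;  (2·δs/s)² = (2×0.0846)² = 0.0286
δQ/Q = √(0.0355) = 0.188
Q = 2.248e+09, so δQ = 0.188 × 2.248e+09 = 4.24e+08.

4.24e+08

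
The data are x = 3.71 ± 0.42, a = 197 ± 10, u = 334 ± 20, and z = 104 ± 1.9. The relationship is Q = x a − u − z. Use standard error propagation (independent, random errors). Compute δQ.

Let p = x·a = 731. δp/p = √((1·δx/x)² + (1·δa/a)²) = √(0.0128 + 0.00258) = 0.124, so δp = 90.7.
Q = p − u − z: δQ = √(δp² + δu² + δz²) = √(8220 + 400 + 3.61) = 92.9

92.9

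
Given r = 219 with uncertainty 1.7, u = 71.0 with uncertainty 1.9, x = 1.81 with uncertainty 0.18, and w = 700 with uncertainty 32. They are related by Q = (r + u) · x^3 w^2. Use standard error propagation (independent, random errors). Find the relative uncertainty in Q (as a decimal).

Let h = r + u = 290. δh = √(δr² + δu²) = √(2.89 + 3.61) = 2.55, so δh/h = 0.00879.
Q is then a monomial in h, x, w:
δQ/Q = √((δh/h)² + (3·δx/x)² + (2·δw/w)²) = √(7.73e-05 + 0.0890 + 0.00836) = 0.312

0.312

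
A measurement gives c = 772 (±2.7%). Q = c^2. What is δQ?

Relative error in a monomial: (δQ/Q)² = Σ (nᵢ · δxᵢ/xᵢ)².
  (2·δc/c)² = (2×0.0270)² = 0.00292
δQ/Q = √(0.00292) = 0.0540
Q = 5.96e+05, so δQ = 0.0540 × 5.96e+05 = 32200.

32200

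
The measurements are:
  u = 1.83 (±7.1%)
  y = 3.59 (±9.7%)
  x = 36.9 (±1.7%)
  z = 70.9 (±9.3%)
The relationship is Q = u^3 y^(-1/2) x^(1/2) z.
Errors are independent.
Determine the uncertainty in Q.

Relative error in a monomial: (δQ/Q)² = Σ (nᵢ · δxᵢ/xᵢ)².
  (3·δu/u)² = (3×0.0710)² = 0.0454;  (−½·δy/y)² = (-0.5×0.0970)² = 0.00235;  (½·δx/x)² = (0.5×0.0170)² = 7.23e-05;  (1·δz/z)² = (1×0.0930)² = 0.00865
δQ/Q = √(0.0564) = 0.238
Q = 1390, so δQ = 0.238 × 1390 = 331.

331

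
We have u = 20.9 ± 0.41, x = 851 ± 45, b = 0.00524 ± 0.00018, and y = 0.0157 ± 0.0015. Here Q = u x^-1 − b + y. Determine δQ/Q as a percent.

Let p = u·x^-1 = 0.0246. δp/p = √((1·δu/u)² + (-1·δx/x)²) = √(0.000385 + 0.00280) = 0.0564, so δp = 0.00139.
Q = p − b + y: δQ = √(δp² + δb² + δy²) = √(1.92e-06 + 3.24e-08 + 2.25e-06) = 0.00205
Q = 0.0350, so δQ/Q = 0.00205/0.0350 = 0.0585.

5.85%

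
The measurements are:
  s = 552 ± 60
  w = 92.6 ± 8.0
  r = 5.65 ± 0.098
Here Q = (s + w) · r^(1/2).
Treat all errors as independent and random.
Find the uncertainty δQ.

Let u = s + w = 645. δu = √(δs² + δw²) = √(3600 + 64.0) = 60.5, so δu/u = 0.0939.
Q is then a monomial in u, r:
δQ/Q = √((δu/u)² + (½·δr/r)²) = √(0.00882 + 7.52e-05) = 0.0943
Q = 1530, so δQ = 0.0943 × 1530 = 144.

144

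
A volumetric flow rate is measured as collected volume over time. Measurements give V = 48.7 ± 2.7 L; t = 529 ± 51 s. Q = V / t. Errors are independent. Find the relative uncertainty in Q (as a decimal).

Products/powers → add relative errors in quadrature, weighted by exponent:
  (1·δV/V)² = (1×0.0554)² = 0.00307;  (-1·δt/t)² = (-1×0.0964)² = 0.00929
δQ/Q = √(0.0124) = 0.111

0.111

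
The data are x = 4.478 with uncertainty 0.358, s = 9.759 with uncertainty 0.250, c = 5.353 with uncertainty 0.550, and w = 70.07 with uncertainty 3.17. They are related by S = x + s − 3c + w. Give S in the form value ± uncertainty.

Each term contributes (cᵢ δxᵢ)² to (δS)²:
  (δx)² = 0.128;  (δs)² = 0.0625;  (3·δc)² = 2.72;  (δw)² = 10.0
δS = √(13.0) = 3.60
S = 68.25.

68.25 ± 3.60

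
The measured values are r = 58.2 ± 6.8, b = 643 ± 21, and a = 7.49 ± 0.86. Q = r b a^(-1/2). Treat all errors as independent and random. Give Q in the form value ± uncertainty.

13700 ± 1840

Products/powers → add relative errors in quadrature, weighted by exponent:
  (1·δr/r)² = (1×0.117)² = 0.0137;  (1·δb/b)² = (1×0.0327)² = 0.00107;  (−½·δa/a)² = (-0.5×0.115)² = 0.00330
δQ/Q = √(0.0180) = 0.134
Q = 13700, so δQ = 0.134 × 13700 = 1840.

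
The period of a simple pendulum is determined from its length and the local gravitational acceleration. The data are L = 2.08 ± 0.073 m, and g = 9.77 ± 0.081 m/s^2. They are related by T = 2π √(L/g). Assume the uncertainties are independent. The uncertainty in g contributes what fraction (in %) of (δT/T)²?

(δT/T)² = (½·δL/L)² + (−½·δg/g)²
  L term: (0.5×0.0351)² = 0.000308
  g term: (-0.5×0.00829)² = 1.72e-05
Total = 0.000325. Share from g = 1.72e-05/0.000325 = 0.0529.

5.29%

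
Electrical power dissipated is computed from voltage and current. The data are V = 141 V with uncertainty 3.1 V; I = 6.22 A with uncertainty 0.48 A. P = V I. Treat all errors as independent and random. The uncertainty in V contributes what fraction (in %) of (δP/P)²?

(δP/P)² = (1·δV/V)² + (1·δI/I)²
  V term: (1×0.0220)² = 0.000483
  I term: (1×0.0772)² = 0.00596
Total = 0.00644. Share from V = 0.000483/0.00644 = 0.0751.

7.51%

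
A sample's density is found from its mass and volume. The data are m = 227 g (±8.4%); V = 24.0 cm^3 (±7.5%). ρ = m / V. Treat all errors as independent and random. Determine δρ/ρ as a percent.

11.3%

Products/powers → add relative errors in quadrature, weighted by exponent:
  (1·δm/m)² = (1×0.0840)² = 0.00706;  (-1·δV/V)² = (-1×0.0750)² = 0.00562
δρ/ρ = √(0.0127) = 0.113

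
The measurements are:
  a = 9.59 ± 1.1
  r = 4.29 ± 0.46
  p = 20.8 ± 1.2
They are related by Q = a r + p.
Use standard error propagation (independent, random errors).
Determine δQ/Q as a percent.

Let w = a·r = 41.1. δw/w = √((1·δa/a)² + (1·δr/r)²) = √(0.0132 + 0.0115) = 0.157, so δw = 6.46.
Q = w + p: δQ = √(δw² + δp²) = √(41.7 + 1.44) = 6.57
Q = 61.9, so δQ/Q = 6.57/61.9 = 0.106.

10.6%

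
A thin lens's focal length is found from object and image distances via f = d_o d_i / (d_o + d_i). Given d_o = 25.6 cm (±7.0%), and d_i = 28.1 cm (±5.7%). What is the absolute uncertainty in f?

0.611 cm

∂f/∂d_o = (d_i/(d_o+d_i))² = 0.274;  ∂f/∂d_i = (d_o/(d_o+d_i))² = 0.227
δf = √((∂f/∂d_o · δd_o)² + (∂f/∂d_i · δd_i)²) = √(0.241 + 0.133) = 0.611 cm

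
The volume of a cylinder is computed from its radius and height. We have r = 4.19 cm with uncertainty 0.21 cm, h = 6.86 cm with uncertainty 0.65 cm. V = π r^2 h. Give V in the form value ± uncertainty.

V is a product of powers, so relative uncertainties combine in quadrature:
  (2·δr/r)² = (2×0.0501)² = 0.0100;  (1·δh/h)² = (1×0.0948)² = 0.00898
δV/V = √(0.0190) = 0.138
V = 378 cm^3, so δV = 0.138 × 378 = 52.2 cm^3.

378 ± 52.2 cm^3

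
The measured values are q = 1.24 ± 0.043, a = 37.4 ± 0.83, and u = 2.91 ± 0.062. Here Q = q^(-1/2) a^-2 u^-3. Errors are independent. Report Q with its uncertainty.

Relative error in a monomial: (δQ/Q)² = Σ (nᵢ · δxᵢ/xᵢ)².
  (−½·δq/q)² = (-0.5×0.0347)² = 0.000301;  (-2·δa/a)² = (-2×0.0222)² = 0.00197;  (-3·δu/u)² = (-3×0.0213)² = 0.00409
δQ/Q = √(0.00636) = 0.0797
Q = 2.61e-05, so δQ = 0.0797 × 2.61e-05 = 2.08e-06.

(2.61 ± 0.208) × 10^-5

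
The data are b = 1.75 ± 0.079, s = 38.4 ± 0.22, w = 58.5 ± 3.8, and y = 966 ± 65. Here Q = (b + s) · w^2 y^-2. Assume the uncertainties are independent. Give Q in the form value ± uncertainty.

Let u = b + s = 40.1. δu = √(δb² + δs²) = √(0.00624 + 0.0484) = 0.234, so δu/u = 0.00582.
Q is then a monomial in u, w, y:
δQ/Q = √((δu/u)² + (2·δw/w)² + (-2·δy/y)²) = √(3.39e-05 + 0.0169 + 0.0181) = 0.187
Q = 0.147, so δQ = 0.187 × 0.147 = 0.0276.

0.147 ± 0.0276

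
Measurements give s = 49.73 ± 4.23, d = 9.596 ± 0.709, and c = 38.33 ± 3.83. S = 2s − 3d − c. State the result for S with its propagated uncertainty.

32.34 ± 9.53

S is a linear combination, so absolute uncertainties add in quadrature:
  (2·δs)² = 71.6;  (3·δd)² = 4.52;  (δc)² = 14.7
δS = √(90.8) = 9.53
S = 32.34.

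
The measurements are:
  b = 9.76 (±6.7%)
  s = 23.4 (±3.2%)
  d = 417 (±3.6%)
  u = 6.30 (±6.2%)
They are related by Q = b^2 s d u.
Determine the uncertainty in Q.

9.09e+05

For a monomial Q ∝ b^2, s, d, u, fractional errors add in quadrature:
  (2·δb/b)² = (2×0.0670)² = 0.0180;  (1·δs/s)² = (1×0.0320)² = 0.00102;  (1·δd/d)² = (1×0.0360)² = 0.00130;  (1·δu/u)² = (1×0.0620)² = 0.00384
δQ/Q = √(0.0241) = 0.155
Q = 5.86e+06, so δQ = 0.155 × 5.86e+06 = 9.09e+05.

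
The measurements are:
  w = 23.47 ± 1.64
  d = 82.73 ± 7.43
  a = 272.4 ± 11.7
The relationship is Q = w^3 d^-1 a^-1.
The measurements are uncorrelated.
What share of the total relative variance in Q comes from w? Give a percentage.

81.6%

(δQ/Q)² = (3·δw/w)² + (-1·δd/d)² + (-1·δa/a)²
  w term: (3×0.0699)² = 0.0439
  d term: (-1×0.0898)² = 0.00807
  a term: (-1×0.0430)² = 0.00184
Total = 0.0539. Share from w = 0.0439/0.0539 = 0.816.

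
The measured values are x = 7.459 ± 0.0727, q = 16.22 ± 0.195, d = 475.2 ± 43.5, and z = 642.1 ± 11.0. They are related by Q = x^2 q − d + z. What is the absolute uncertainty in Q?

Let p = x^2·q = 902.4. δp/p = √((2·δx/x)² + (1·δq/q)²) = √(0.000380 + 0.000145) = 0.0229, so δp = 20.7.
Q = p − d + z: δQ = √(δp² + δd² + δz²) = √(427 + 1890 + 121) = 49.4

49.4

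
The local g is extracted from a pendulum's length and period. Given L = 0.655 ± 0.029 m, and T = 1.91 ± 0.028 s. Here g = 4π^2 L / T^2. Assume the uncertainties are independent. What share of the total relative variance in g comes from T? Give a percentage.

(δg/g)² = (1·δL/L)² + (-2·δT/T)²
  L term: (1×0.0443)² = 0.00196
  T term: (-2×0.0147)² = 0.000860
Total = 0.00282. Share from T = 0.000860/0.00282 = 0.305.

30.5%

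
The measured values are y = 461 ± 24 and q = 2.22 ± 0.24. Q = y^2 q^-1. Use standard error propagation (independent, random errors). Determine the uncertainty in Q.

14400

Products/powers → add relative errors in quadrature, weighted by exponent:
  (2·δy/y)² = (2×0.0521)² = 0.0108;  (-1·δq/q)² = (-1×0.108)² = 0.0117
δQ/Q = √(0.0225) = 0.150
Q = 95700, so δQ = 0.150 × 95700 = 14400.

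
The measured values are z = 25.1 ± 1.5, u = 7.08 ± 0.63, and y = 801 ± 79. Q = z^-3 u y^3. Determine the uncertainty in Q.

82200

Since Q is a product/quotient, work with relative uncertainties:
  (-3·δz/z)² = (-3×0.0598)² = 0.0321;  (1·δu/u)² = (1×0.0890)² = 0.00792;  (3·δy/y)² = (3×0.0986)² = 0.0875
δQ/Q = √(0.128) = 0.357
Q = 2.3e+05, so δQ = 0.357 × 2.3e+05 = 82200.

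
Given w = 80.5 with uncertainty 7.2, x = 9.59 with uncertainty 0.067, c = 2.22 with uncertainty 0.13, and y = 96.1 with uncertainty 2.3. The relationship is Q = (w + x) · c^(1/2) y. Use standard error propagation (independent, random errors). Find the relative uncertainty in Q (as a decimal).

Let u = w + x = 90.1. δu = √(δw² + δx²) = √(51.8 + 0.00449) = 7.20, so δu/u = 0.0799.
Q is then a monomial in u, c, y:
δQ/Q = √((δu/u)² + (½·δc/c)² + (1·δy/y)²) = √(0.00639 + 0.000857 + 0.000573) = 0.0884

0.0884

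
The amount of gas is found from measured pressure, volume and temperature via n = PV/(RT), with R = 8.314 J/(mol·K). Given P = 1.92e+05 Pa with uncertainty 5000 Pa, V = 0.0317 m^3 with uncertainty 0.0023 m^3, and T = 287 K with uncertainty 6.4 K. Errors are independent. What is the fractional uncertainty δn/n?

For a monomial n ∝ P, V, T^-1, fractional errors add in quadrature:
  (1·δP/P)² = (1×0.0260)² = 0.000678;  (1·δV/V)² = (1×0.0726)² = 0.00526;  (-1·δT/T)² = (-1×0.0223)² = 0.000497
δn/n = √(0.00644) = 0.0802

0.0802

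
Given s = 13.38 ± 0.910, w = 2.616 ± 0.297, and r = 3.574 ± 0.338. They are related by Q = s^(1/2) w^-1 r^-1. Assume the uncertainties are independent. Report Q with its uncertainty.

Q is a product of powers, so relative uncertainties combine in quadrature:
  (½·δs/s)² = (0.5×0.0680)² = 0.00116;  (-1·δw/w)² = (-1×0.114)² = 0.0129;  (-1·δr/r)² = (-1×0.0946)² = 0.00894
δQ/Q = √(0.0230) = 0.152
Q = 0.3912, so δQ = 0.152 × 0.3912 = 0.0593.

0.3912 ± 0.0593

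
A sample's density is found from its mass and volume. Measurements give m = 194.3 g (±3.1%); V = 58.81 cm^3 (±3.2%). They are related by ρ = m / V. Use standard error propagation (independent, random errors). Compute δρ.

ρ is a product of powers, so relative uncertainties combine in quadrature:
  (1·δm/m)² = (1×0.0310)² = 0.000961;  (-1·δV/V)² = (-1×0.0320)² = 0.00102
δρ/ρ = √(0.00198) = 0.0446
ρ = 3.304 g/cm^3, so δρ = 0.0446 × 3.304 = 0.147 g/cm^3.

0.147 g/cm^3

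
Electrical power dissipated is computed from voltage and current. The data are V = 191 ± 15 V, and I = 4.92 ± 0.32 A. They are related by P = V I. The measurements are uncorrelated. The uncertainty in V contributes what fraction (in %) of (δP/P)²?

59.3%

(δP/P)² = (1·δV/V)² + (1·δI/I)²
  V term: (1×0.0785)² = 0.00617
  I term: (1×0.0650)² = 0.00423
Total = 0.0104. Share from V = 0.00617/0.0104 = 0.593.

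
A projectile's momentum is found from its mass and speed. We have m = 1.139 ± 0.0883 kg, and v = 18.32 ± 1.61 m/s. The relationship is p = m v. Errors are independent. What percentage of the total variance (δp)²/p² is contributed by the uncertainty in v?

(δp/p)² = (1·δm/m)² + (1·δv/v)²
  m term: (1×0.0775)² = 0.00601
  v term: (1×0.0879)² = 0.00772
Total = 0.0137. Share from v = 0.00772/0.0137 = 0.562.

56.2%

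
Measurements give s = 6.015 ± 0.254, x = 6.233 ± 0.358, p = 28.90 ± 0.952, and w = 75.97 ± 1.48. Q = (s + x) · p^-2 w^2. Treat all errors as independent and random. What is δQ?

7.15

Let u = s + x = 12.25. δu = √(δs² + δx²) = √(0.0645 + 0.128) = 0.439, so δu/u = 0.0358.
Q is then a monomial in u, p, w:
δQ/Q = √((δu/u)² + (-2·δp/p)² + (2·δw/w)²) = √(0.00128 + 0.00434 + 0.00152) = 0.0845
Q = 84.64, so δQ = 0.0845 × 84.64 = 7.15.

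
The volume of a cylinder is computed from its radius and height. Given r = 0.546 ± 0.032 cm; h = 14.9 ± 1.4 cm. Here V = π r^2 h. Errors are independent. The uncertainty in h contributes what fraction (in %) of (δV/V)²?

39.1%

(δV/V)² = (2·δr/r)² + (1·δh/h)²
  r term: (2×0.0586)² = 0.0137
  h term: (1×0.0940)² = 0.00883
Total = 0.0226. Share from h = 0.00883/0.0226 = 0.391.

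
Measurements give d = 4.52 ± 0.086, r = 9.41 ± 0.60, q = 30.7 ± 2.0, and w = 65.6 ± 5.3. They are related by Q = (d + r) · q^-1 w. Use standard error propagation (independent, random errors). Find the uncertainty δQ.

3.35

Let u = d + r = 13.9. δu = √(δd² + δr²) = √(0.00740 + 0.360) = 0.606, so δu/u = 0.0435.
Q is then a monomial in u, q, w:
δQ/Q = √((δu/u)² + (-1·δq/q)² + (1·δw/w)²) = √(0.00189 + 0.00424 + 0.00653) = 0.113
Q = 29.8, so δQ = 0.113 × 29.8 = 3.35.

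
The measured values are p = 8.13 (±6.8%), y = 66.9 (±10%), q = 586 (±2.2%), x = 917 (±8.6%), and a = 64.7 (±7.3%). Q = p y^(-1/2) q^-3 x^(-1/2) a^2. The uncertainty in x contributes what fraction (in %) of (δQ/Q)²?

5.34%

(δQ/Q)² = (1·δp/p)² + (−½·δy/y)² + (-3·δq/q)² + (−½·δx/x)² + (2·δa/a)²
  p term: (1×0.0680)² = 0.00462
  y term: (-0.5×0.100)² = 0.00250
  q term: (-3×0.0220)² = 0.00436
  x term: (-0.5×0.0860)² = 0.00185
  a term: (2×0.0730)² = 0.0213
Total = 0.0346. Share from x = 0.00185/0.0346 = 0.0534.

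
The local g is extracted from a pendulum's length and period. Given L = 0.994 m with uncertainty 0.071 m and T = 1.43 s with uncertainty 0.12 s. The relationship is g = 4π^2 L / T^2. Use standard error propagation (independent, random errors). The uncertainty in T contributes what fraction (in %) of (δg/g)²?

(δg/g)² = (1·δL/L)² + (-2·δT/T)²
  L term: (1×0.0714)² = 0.00510
  T term: (-2×0.0839)² = 0.0282
Total = 0.0333. Share from T = 0.0282/0.0333 = 0.847.

84.7%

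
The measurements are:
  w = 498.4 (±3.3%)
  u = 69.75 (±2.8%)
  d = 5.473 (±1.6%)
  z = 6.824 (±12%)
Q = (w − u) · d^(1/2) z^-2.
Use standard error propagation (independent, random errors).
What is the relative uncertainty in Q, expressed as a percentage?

24.3%

Let h = w − u = 428.6. δh = √(δw² + δu²) = √(271 + 3.81) = 16.6, so δh/h = 0.0386.
Q is then a monomial in h, d, z:
δQ/Q = √((δh/h)² + (½·δd/d)² + (-2·δz/z)²) = √(0.00149 + 6.4e-05 + 0.0576) = 0.243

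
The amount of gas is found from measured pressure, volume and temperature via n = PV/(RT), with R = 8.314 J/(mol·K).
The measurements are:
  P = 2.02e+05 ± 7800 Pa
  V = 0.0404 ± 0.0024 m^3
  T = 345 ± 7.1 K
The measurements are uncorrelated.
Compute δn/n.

Since n is a product/quotient, work with relative uncertainties:
  (1·δP/P)² = (1×0.0386)² = 0.00149;  (1·δV/V)² = (1×0.0594)² = 0.00353;  (-1·δT/T)² = (-1×0.0206)² = 0.000424
δn/n = √(0.00544) = 0.0738

0.0738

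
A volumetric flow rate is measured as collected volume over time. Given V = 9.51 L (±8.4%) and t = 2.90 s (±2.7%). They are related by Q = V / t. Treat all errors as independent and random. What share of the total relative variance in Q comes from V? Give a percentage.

(δQ/Q)² = (1·δV/V)² + (-1·δt/t)²
  V term: (1×0.0840)² = 0.00706
  t term: (-1×0.0270)² = 0.000729
Total = 0.00779. Share from V = 0.00706/0.00779 = 0.906.

90.6%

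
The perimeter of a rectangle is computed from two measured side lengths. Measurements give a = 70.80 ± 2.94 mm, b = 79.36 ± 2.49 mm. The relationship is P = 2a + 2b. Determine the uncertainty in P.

Absolute uncertainties add in quadrature for a linear combination:
  (2·δa)² = 34.6;  (2·δb)² = 24.8
δP = √(59.4) = 7.71 mm

7.71 mm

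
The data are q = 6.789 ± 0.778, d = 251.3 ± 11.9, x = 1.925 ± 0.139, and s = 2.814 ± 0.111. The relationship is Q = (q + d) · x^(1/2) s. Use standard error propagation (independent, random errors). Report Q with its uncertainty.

1008 ± 71.2

Let u = q + d = 258.1. δu = √(δq² + δd²) = √(0.605 + 142) = 11.9, so δu/u = 0.0462.
Q is then a monomial in u, x, s:
δQ/Q = √((δu/u)² + (½·δx/x)² + (1·δs/s)²) = √(0.00214 + 0.00130 + 0.00156) = 0.0707
Q = 1008, so δQ = 0.0707 × 1008 = 71.2.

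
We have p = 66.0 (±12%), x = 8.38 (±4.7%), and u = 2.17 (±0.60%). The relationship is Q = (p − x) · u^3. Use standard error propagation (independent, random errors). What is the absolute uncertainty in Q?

81.7

Let w = p − x = 57.6. δw = √(δp² + δx²) = √(62.7 + 0.155) = 7.93, so δw/w = 0.138.
Q is then a monomial in w, u:
δQ/Q = √((δw/w)² + (3·δu/u)²) = √(0.0189 + 0.000324) = 0.139
Q = 589, so δQ = 0.139 × 589 = 81.7.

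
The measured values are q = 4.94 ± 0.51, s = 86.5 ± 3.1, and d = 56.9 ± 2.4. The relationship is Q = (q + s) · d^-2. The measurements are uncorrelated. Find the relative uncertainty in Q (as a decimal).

Let u = q + s = 91.4. δu = √(δq² + δs²) = √(0.260 + 9.61) = 3.14, so δu/u = 0.0344.
Q is then a monomial in u, d:
δQ/Q = √((δu/u)² + (-2·δd/d)²) = √(0.00118 + 0.00712) = 0.0911

0.0911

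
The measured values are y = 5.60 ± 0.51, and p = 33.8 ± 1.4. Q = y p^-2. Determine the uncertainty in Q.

0.000603

For a monomial Q ∝ y, p^-2, fractional errors add in quadrature:
  (1·δy/y)² = (1×0.0911)² = 0.00829;  (-2·δp/p)² = (-2×0.0414)² = 0.00686
δQ/Q = √(0.0152) = 0.123
Q = 0.00490, so δQ = 0.123 × 0.00490 = 0.000603.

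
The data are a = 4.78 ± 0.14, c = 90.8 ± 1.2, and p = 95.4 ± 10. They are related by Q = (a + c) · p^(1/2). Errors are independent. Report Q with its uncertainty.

Let u = a + c = 95.6. δu = √(δa² + δc²) = √(0.0196 + 1.44) = 1.21, so δu/u = 0.0126.
Q is then a monomial in u, p:
δQ/Q = √((δu/u)² + (½·δp/p)²) = √(0.000160 + 0.00275) = 0.0539
Q = 934, so δQ = 0.0539 × 934 = 50.3.

934 ± 50.3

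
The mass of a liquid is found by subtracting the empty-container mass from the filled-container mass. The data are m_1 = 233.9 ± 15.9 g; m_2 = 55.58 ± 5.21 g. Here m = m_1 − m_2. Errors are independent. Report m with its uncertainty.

178.3 ± 16.7 g

Absolute uncertainties add in quadrature for a linear combination:
  (δm_1)² = 253;  (δm_2)² = 27.1
δm = √(280) = 16.7 g
m = 178.3 g.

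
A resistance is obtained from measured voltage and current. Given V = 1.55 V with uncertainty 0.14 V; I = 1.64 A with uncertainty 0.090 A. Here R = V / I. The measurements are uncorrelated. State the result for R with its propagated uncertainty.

0.945 ± 0.0999 Ω

Relative error in a monomial: (δR/R)² = Σ (nᵢ · δxᵢ/xᵢ)².
  (1·δV/V)² = (1×0.0903)² = 0.00816;  (-1·δI/I)² = (-1×0.0549)² = 0.00301
δR/R = √(0.0112) = 0.106
R = 0.945 Ω, so δR = 0.106 × 0.945 = 0.0999 Ω.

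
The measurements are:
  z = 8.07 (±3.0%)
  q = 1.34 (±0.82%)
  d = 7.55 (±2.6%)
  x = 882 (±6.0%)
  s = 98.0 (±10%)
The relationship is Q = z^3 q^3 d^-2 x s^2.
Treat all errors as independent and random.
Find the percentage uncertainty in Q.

23.5%

Q is a product of powers, so relative uncertainties combine in quadrature:
  (3·δz/z)² = (3×0.0300)² = 0.00810;  (3·δq/q)² = (3×0.00820)² = 0.000605;  (-2·δd/d)² = (-2×0.0260)² = 0.00270;  (1·δx/x)² = (1×0.0600)² = 0.00360;  (2·δs/s)² = (2×0.100)² = 0.0400
δQ/Q = √(0.0550) = 0.235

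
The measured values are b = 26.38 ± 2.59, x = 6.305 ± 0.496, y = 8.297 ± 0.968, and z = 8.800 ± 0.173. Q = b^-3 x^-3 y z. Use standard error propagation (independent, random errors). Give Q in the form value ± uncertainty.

For a monomial Q ∝ b^-3, x^-3, y, z, fractional errors add in quadrature:
  (-3·δb/b)² = (-3×0.0982)² = 0.0868;  (-3·δx/x)² = (-3×0.0787)² = 0.0557;  (1·δy/y)² = (1×0.117)² = 0.0136;  (1·δz/z)² = (1×0.0197)² = 0.000386
δQ/Q = √(0.156) = 0.396
Q = 1.587e-05, so δQ = 0.396 × 1.587e-05 = 6.28e-06.

(1.587 ± 0.628) × 10^-5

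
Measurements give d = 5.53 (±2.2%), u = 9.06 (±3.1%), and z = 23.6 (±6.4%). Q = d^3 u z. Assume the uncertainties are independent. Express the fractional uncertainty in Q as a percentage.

9.70%

Q is a product of powers, so relative uncertainties combine in quadrature:
  (3·δd/d)² = (3×0.0220)² = 0.00436;  (1·δu/u)² = (1×0.0310)² = 0.000961;  (1·δz/z)² = (1×0.0640)² = 0.00410
δQ/Q = √(0.00941) = 0.0970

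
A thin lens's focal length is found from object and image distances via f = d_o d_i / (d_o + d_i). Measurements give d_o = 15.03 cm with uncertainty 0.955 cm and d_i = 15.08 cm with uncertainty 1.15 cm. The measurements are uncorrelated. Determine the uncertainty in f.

∂f/∂d_o = (d_i/(d_o+d_i))² = 0.251;  ∂f/∂d_i = (d_o/(d_o+d_i))² = 0.249
δf = √((∂f/∂d_o · δd_o)² + (∂f/∂d_i · δd_i)²) = √(0.0574 + 0.0821) = 0.373 cm

0.373 cm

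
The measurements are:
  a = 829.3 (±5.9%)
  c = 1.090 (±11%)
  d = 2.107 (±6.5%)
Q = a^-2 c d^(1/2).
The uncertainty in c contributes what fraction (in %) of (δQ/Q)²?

44.7%

(δQ/Q)² = (-2·δa/a)² + (1·δc/c)² + (½·δd/d)²
  a term: (-2×0.0590)² = 0.0139
  c term: (1×0.110)² = 0.0121
  d term: (0.5×0.0650)² = 0.00106
Total = 0.0271. Share from c = 0.0121/0.0271 = 0.447.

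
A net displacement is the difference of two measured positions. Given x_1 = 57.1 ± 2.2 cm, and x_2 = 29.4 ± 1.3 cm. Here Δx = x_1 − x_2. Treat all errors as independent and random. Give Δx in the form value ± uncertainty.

Absolute uncertainties add in quadrature for a linear combination:
  (δx_1)² = 4.84;  (δx_2)² = 1.69
δΔx = √(6.53) = 2.56 cm
Δx = 27.7 cm.

27.7 ± 2.56 cm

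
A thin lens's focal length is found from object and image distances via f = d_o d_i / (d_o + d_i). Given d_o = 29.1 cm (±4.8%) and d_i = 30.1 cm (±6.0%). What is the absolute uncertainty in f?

∂f/∂d_o = (d_i/(d_o+d_i))² = 0.259;  ∂f/∂d_i = (d_o/(d_o+d_i))² = 0.242
δf = √((∂f/∂d_o · δd_o)² + (∂f/∂d_i · δd_i)²) = √(0.130 + 0.190) = 0.566 cm

0.566 cm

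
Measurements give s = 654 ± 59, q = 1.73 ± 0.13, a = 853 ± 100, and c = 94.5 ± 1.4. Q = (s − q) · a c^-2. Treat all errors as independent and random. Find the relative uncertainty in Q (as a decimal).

Let u = s − q = 652. δu = √(δs² + δq²) = √(3480 + 0.0169) = 59.0, so δu/u = 0.0905.
Q is then a monomial in u, a, c:
δQ/Q = √((δu/u)² + (1·δa/a)² + (-2·δc/c)²) = √(0.00818 + 0.0137 + 0.000878) = 0.151

0.151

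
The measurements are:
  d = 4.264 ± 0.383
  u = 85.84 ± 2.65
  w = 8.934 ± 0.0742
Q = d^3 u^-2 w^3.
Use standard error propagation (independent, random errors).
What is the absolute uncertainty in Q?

2.08

Products/powers → add relative errors in quadrature, weighted by exponent:
  (3·δd/d)² = (3×0.0898)² = 0.0726;  (-2·δu/u)² = (-2×0.0309)² = 0.00381;  (3·δw/w)² = (3×0.00831)² = 0.000621
δQ/Q = √(0.0770) = 0.278
Q = 7.503, so δQ = 0.278 × 7.503 = 2.08.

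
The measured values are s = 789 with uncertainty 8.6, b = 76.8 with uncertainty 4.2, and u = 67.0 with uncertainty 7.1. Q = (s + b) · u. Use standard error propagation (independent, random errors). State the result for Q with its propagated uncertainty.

Let w = s + b = 866. δw = √(δs² + δb²) = √(74.0 + 17.6) = 9.57, so δw/w = 0.0111.
Q is then a monomial in w, u:
δQ/Q = √((δw/w)² + (1·δu/u)²) = √(0.000122 + 0.0112) = 0.107
Q = 58000, so δQ = 0.107 × 58000 = 6180.

58000 ± 6180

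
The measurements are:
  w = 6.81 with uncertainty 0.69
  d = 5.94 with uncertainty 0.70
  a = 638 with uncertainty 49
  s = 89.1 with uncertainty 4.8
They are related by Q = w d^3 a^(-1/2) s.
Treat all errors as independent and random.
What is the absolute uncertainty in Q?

Products/powers → add relative errors in quadrature, weighted by exponent:
  (1·δw/w)² = (1×0.101)² = 0.0103;  (3·δd/d)² = (3×0.118)² = 0.125;  (−½·δa/a)² = (-0.5×0.0768)² = 0.00147;  (1·δs/s)² = (1×0.0539)² = 0.00290
δQ/Q = √(0.140) = 0.374
Q = 5030, so δQ = 0.374 × 5030 = 1880.

1880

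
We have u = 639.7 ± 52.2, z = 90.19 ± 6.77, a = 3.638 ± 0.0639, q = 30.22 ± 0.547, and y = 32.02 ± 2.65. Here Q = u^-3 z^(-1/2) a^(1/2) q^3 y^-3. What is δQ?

2.29e-10

Products/powers → add relative errors in quadrature, weighted by exponent:
  (-3·δu/u)² = (-3×0.0816)² = 0.0599;  (−½·δz/z)² = (-0.5×0.0751)² = 0.00141;  (½·δa/a)² = (0.5×0.0176)² = 7.71e-05;  (3·δq/q)² = (3×0.0181)² = 0.00295;  (-3·δy/y)² = (-3×0.0828)² = 0.0616
δQ/Q = √(0.126) = 0.355
Q = 6.45e-10, so δQ = 0.355 × 6.45e-10 = 2.29e-10.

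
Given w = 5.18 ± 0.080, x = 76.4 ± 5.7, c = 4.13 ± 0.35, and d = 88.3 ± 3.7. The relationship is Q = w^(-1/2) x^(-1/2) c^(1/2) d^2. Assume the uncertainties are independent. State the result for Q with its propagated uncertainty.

796 ± 80.7

Q is a product of powers, so relative uncertainties combine in quadrature:
  (−½·δw/w)² = (-0.5×0.0154)² = 5.96e-05;  (−½·δx/x)² = (-0.5×0.0746)² = 0.00139;  (½·δc/c)² = (0.5×0.0847)² = 0.00180;  (2·δd/d)² = (2×0.0419)² = 0.00702
δQ/Q = √(0.0103) = 0.101
Q = 796, so δQ = 0.101 × 796 = 80.7.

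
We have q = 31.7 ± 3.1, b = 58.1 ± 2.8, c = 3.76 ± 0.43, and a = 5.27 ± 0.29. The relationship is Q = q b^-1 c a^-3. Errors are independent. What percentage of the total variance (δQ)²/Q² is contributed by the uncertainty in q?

(δQ/Q)² = (1·δq/q)² + (-1·δb/b)² + (1·δc/c)² + (-3·δa/a)²
  q term: (1×0.0978)² = 0.00956
  b term: (-1×0.0482)² = 0.00232
  c term: (1×0.114)² = 0.0131
  a term: (-3×0.0550)² = 0.0273
Total = 0.0522. Share from q = 0.00956/0.0522 = 0.183.

18.3%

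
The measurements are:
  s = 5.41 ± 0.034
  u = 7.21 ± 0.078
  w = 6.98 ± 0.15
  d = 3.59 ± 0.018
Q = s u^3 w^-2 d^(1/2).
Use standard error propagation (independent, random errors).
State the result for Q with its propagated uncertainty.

78.9 ± 4.28

Each factor contributes (exponent × relative error)² to (δQ/Q)²:
  (1·δs/s)² = (1×0.00628)² = 3.95e-05;  (3·δu/u)² = (3×0.0108)² = 0.00105;  (-2·δw/w)² = (-2×0.0215)² = 0.00185;  (½·δd/d)² = (0.5×0.00501)² = 6.28e-06
δQ/Q = √(0.00295) = 0.0543
Q = 78.9, so δQ = 0.0543 × 78.9 = 4.28.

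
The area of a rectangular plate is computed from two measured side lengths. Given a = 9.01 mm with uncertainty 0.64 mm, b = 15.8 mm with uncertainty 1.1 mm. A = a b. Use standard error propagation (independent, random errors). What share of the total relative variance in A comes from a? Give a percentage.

51.0%

(δA/A)² = (1·δa/a)² + (1·δb/b)²
  a term: (1×0.0710)² = 0.00505
  b term: (1×0.0696)² = 0.00485
Total = 0.00989. Share from a = 0.00505/0.00989 = 0.510.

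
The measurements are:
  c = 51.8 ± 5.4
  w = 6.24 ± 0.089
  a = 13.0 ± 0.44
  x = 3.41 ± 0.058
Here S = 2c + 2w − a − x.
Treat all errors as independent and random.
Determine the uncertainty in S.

10.8

Sums and differences: (δS)² = Σ (cᵢ δxᵢ)².
  (2·δc)² = 117;  (2·δw)² = 0.0317;  (δa)² = 0.194;  (δx)² = 0.00336
δS = √(117) = 10.8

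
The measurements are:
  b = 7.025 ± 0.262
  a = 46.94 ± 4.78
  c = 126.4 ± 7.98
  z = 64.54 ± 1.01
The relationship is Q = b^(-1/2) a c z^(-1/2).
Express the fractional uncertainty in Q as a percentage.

Relative error in a monomial: (δQ/Q)² = Σ (nᵢ · δxᵢ/xᵢ)².
  (−½·δb/b)² = (-0.5×0.0373)² = 0.000348;  (1·δa/a)² = (1×0.102)² = 0.0104;  (1·δc/c)² = (1×0.0631)² = 0.00399;  (−½·δz/z)² = (-0.5×0.0156)² = 6.12e-05
δQ/Q = √(0.0148) = 0.122

12.2%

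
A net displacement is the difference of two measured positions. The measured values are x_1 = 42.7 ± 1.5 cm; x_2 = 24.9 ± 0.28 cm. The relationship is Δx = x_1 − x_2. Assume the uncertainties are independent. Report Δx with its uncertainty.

Each term contributes (cᵢ δxᵢ)² to (δΔx)²:
  (δx_1)² = 2.25;  (δx_2)² = 0.0784
δΔx = √(2.33) = 1.53 cm
Δx = 17.8 cm.

17.8 ± 1.53 cm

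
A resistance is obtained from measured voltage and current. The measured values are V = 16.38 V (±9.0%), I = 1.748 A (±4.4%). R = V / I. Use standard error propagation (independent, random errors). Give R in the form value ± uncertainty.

R is a product of powers, so relative uncertainties combine in quadrature:
  (1·δV/V)² = (1×0.0900)² = 0.00810;  (-1·δI/I)² = (-1×0.0440)² = 0.00194
δR/R = √(0.0100) = 0.100
R = 9.371 Ω, so δR = 0.100 × 9.371 = 0.939 Ω.

9.371 ± 0.939 Ω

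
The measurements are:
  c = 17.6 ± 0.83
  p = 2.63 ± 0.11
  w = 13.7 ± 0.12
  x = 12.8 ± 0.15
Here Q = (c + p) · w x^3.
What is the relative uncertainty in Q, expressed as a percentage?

Let u = c + p = 20.2. δu = √(δc² + δp²) = √(0.689 + 0.0121) = 0.837, so δu/u = 0.0414.
Q is then a monomial in u, w, x:
δQ/Q = √((δu/u)² + (1·δw/w)² + (3·δx/x)²) = √(0.00171 + 7.67e-05 + 0.00124) = 0.0550

5.50%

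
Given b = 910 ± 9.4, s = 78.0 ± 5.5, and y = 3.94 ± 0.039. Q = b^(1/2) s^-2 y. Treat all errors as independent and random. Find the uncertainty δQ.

0.00276

Since Q is a product/quotient, work with relative uncertainties:
  (½·δb/b)² = (0.5×0.0103)² = 2.67e-05;  (-2·δs/s)² = (-2×0.0705)² = 0.0199;  (1·δy/y)² = (1×0.00990)² = 9.8e-05
δQ/Q = √(0.0200) = 0.141
Q = 0.0195, so δQ = 0.141 × 0.0195 = 0.00276.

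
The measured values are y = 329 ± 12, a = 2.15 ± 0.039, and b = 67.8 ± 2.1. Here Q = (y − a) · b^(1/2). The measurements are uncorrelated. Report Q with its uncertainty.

Let u = y − a = 327. δu = √(δy² + δa²) = √(144 + 0.00152) = 12.0, so δu/u = 0.0367.
Q is then a monomial in u, b:
δQ/Q = √((δu/u)² + (½·δb/b)²) = √(0.00135 + 0.000240) = 0.0398
Q = 2690, so δQ = 0.0398 × 2690 = 107.

2690 ± 107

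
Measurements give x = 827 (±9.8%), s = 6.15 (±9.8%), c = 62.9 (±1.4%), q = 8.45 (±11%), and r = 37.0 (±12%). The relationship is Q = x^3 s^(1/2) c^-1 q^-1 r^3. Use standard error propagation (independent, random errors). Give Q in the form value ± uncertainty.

(1.34 ± 0.642) × 10^11

For a monomial Q ∝ x^3, s^(1/2), c^-1, q^-1, r^3, fractional errors add in quadrature:
  (3·δx/x)² = (3×0.0980)² = 0.0864;  (½·δs/s)² = (0.5×0.0980)² = 0.00240;  (-1·δc/c)² = (-1×0.0140)² = 0.000196;  (-1·δq/q)² = (-1×0.110)² = 0.0121;  (3·δr/r)² = (3×0.120)² = 0.130
δQ/Q = √(0.231) = 0.480
Q = 1.34e+11, so δQ = 0.480 × 1.34e+11 = 6.42e+10.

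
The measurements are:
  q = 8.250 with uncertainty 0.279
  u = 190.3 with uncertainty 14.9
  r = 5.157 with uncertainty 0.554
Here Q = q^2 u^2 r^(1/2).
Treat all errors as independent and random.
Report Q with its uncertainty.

(5.597 ± 1.00) × 10^6

Relative error in a monomial: (δQ/Q)² = Σ (nᵢ · δxᵢ/xᵢ)².
  (2·δq/q)² = (2×0.0338)² = 0.00457;  (2·δu/u)² = (2×0.0783)² = 0.0245;  (½·δr/r)² = (0.5×0.107)² = 0.00289
δQ/Q = √(0.0320) = 0.179
Q = 5.597e+06, so δQ = 0.179 × 5.597e+06 = 1e+06.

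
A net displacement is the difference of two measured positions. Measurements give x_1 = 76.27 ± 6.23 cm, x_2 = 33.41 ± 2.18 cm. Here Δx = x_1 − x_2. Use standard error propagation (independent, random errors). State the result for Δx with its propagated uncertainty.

Δx is a linear combination, so absolute uncertainties add in quadrature:
  (δx_1)² = 38.8;  (δx_2)² = 4.75
δΔx = √(43.6) = 6.60 cm
Δx = 42.86 cm.

42.86 ± 6.60 cm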